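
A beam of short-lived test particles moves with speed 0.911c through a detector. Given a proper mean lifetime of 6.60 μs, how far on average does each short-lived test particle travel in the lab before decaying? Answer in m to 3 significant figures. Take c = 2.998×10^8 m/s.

d ≈ 4370 m

γ = 1/√(1 − 0.911²) = 2.4248
Dilated lifetime: Δt = γτ₀ = 2.4248 × 6.60 μs = 16.004 μs
d = vΔt = 0.911c × 16.004 μs = 2.7312×10^8 m/s × 1.6004×10^-5 s = 4370 m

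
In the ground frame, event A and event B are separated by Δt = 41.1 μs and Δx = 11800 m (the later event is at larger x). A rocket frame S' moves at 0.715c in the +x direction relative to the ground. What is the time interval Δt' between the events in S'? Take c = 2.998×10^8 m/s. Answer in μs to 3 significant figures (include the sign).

Δt' ≈ 18.5 μs

γ = 1/√(1 − 0.715²) = 1.4304
Δt' = γ(Δt − vΔx/c²) = 1.4304 × (41.1 μs − 0.715×11800 m / (2.998×10^8 m/s))
= 1.4304 × (12.958 μs) = 18.5 μs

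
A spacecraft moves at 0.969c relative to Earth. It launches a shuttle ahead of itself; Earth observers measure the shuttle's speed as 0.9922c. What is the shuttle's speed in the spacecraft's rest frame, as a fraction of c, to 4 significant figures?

u' ≈ 0.6017c

Inverse velocity addition: u' = (u − v)/(1 − uv/c²)
= (0.9922 − 0.969)/(1 − 0.9922×0.969) = 0.02320/0.0385582 = 0.6017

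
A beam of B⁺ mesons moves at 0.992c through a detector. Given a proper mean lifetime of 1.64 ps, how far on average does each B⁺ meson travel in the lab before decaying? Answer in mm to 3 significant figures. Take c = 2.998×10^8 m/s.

γ = 1/√(1 − 0.992²) = 7.9216
Dilated lifetime: Δt = γτ₀ = 7.9216 × 1.64 ps = 12.991 ps
d = vΔt = 0.992c × 12.991 ps = 2.9740×10^8 m/s × 1.2991×10^-11 s = 3.86 mm

d ≈ 3.86 mm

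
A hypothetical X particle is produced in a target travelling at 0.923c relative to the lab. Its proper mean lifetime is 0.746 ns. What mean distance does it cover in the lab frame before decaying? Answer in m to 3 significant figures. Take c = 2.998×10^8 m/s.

d ≈ 0.536 m

γ = 1/√(1 − 0.923²) = 2.5988
Dilated lifetime: Δt = γτ₀ = 2.5988 × 0.746 ns = 1.9387 ns
d = vΔt = 0.923c × 1.9387 ns = 2.7672×10^8 m/s × 1.9387×10^-9 s = 0.536 m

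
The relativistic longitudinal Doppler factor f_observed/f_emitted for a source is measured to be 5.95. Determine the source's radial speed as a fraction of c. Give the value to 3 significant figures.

β ≈ 0.945

f_obs/f_src = √((1+β)/(1−β)) = 5.95  ⇒  (1+β)/(1−β) = 35.403
β = |1 − D²|/(1 + D²) = |1 − 35.403|/(1 + 35.403) = 0.945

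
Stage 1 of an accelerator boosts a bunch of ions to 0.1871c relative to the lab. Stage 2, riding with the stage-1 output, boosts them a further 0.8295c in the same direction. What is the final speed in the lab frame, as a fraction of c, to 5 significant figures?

u ≈ 0.88002c

Compose boost 2: (0.8295 + 0.1871)/(1 + 0.8295×0.1871) = 1.0166/1.155199 = 0.88002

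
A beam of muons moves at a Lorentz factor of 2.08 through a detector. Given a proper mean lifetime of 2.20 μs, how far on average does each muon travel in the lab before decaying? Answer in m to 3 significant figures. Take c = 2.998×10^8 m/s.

d ≈ 1200 m

β = √(1 − 1/γ²) = √(1 − 1/2.08²) = 0.87685
Dilated lifetime: Δt = γτ₀ = 2.08 × 2.20 μs = 4.5760 μs
d = vΔt = 0.87685c × 4.5760 μs = 2.6288×10^8 m/s × 4.5760×10^-6 s = 1200 m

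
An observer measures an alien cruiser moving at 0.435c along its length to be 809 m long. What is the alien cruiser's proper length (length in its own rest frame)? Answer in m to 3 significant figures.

L₀ ≈ 898 m

γ = 1/√(1 − 0.435²) = 1.1106
L₀ = γL = 1.1106 × 809 = 898 m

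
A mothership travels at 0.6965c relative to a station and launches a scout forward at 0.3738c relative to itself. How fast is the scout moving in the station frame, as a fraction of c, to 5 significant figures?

Compose boost 2: (0.3738 + 0.6965)/(1 + 0.3738×0.6965) = 1.0703/1.260352 = 0.84921

u ≈ 0.84921c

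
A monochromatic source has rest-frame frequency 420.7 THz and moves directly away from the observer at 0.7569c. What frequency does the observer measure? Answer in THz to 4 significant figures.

Relativistic Doppler: f_obs = f_src √((1−β)/(1+β))
= 420.7 × √(0.243100/1.75690) = 420.7 × 0.371979 = 156.5 THz

f_obs ≈ 156.5 THz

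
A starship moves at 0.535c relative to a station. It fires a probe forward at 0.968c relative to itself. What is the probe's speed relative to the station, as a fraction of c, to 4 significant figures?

Relativistic velocity addition: u = (u' + v)/(1 + u'v/c²)
= (0.968 + 0.535)/(1 + 0.968×0.535) = 1.503/1.51788 = 0.9902

u ≈ 0.9902c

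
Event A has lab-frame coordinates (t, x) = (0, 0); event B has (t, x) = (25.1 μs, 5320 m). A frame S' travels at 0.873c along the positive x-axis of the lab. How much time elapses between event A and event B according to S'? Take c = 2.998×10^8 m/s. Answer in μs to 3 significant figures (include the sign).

γ = 1/√(1 − 0.873²) = 2.0504
Δt' = γ(Δt − vΔx/c²) = 2.0504 × (25.1 μs − 0.873×5320 m / (2.998×10^8 m/s))
= 2.0504 × (9.6085 μs) = 19.7 μs

Δt' ≈ 19.7 μs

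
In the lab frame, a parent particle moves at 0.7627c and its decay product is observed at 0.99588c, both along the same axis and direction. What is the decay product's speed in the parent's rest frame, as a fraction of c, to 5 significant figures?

Inverse velocity addition: u' = (u − v)/(1 − uv/c²)
= (0.99588 − 0.7627)/(1 − 0.99588×0.7627) = 0.23318/0.2404423 = 0.96980

u' ≈ 0.96980c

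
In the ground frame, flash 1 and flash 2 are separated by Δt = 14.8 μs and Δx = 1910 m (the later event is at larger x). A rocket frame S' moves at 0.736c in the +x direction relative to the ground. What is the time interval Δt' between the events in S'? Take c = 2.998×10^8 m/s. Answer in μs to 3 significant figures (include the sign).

Δt' ≈ 14.9 μs

γ = 1/√(1 − 0.736²) = 1.4771
Δt' = γ(Δt − vΔx/c²) = 1.4771 × (14.8 μs − 0.736×1910 m / (2.998×10^8 m/s))
= 1.4771 × (10.111 μs) = 14.9 μs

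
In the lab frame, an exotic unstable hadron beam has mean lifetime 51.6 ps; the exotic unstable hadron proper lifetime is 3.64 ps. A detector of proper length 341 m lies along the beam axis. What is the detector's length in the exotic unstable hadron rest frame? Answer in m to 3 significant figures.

L ≈ 24.1 m

Time dilation ⇒ γ = Δt/τ₀ = 51.6/3.64 = 14.176
Length contraction: L = L₀/γ = 341/14.176 = 24.1 m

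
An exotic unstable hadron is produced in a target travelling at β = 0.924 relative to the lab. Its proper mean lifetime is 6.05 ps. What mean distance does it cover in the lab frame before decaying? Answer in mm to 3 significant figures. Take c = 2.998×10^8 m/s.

γ = 1/√(1 − 0.924²) = 2.6151
Dilated lifetime: Δt = γτ₀ = 2.6151 × 6.05 ps = 15.821 ps
d = vΔt = 0.924c × 15.821 ps = 2.7702×10^8 m/s × 1.5821×10^-11 s = 4.38 mm

d ≈ 4.38 mm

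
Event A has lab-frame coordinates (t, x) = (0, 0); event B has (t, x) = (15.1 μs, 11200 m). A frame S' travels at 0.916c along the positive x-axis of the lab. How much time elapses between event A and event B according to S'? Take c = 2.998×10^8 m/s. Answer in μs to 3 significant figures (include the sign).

γ = 1/√(1 − 0.916²) = 2.4927
Δt' = γ(Δt − vΔx/c²) = 2.4927 × (15.1 μs − 0.916×11200 m / (2.998×10^8 m/s))
= 2.4927 × (-19.120 μs) = -47.7 μs

Δt' ≈ -47.7 μs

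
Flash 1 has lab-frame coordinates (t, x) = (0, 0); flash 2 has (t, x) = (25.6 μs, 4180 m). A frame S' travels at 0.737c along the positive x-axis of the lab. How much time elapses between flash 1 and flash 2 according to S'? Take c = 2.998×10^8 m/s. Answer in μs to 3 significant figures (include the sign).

γ = 1/√(1 − 0.737²) = 1.4795
Δt' = γ(Δt − vΔx/c²) = 1.4795 × (25.6 μs − 0.737×4180 m / (2.998×10^8 m/s))
= 1.4795 × (15.324 μs) = 22.7 μs

Δt' ≈ 22.7 μs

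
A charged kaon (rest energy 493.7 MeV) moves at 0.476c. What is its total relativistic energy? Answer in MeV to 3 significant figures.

E ≈ 561 MeV

γ = 1/√(1 − 0.476²) = 1.1371
E = γm₀c² = 1.1371 × 493.7 MeV = 561 MeV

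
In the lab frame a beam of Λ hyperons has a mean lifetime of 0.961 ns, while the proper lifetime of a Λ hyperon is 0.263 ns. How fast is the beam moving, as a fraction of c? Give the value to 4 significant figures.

γ = Δt/τ₀ = 0.961/0.263 = 3.65399
β = √(1 − 1/γ²) = √(1 − 1/3.65399²) = 0.9618

β ≈ 0.9618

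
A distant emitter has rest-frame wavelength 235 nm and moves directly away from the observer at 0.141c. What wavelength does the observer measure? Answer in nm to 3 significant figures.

Relativistic Doppler: λ_obs = λ_src √((1+β)/(1−β))
= 235 × √(1.1410/0.85900) = 235 × 1.1525 = 271 nm

λ_obs ≈ 271 nm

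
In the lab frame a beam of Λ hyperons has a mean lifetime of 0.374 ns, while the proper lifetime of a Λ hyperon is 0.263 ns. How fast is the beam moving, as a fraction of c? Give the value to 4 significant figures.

γ = Δt/τ₀ = 0.374/0.263 = 1.42205
β = √(1 − 1/γ²) = √(1 − 1/1.42205²) = 0.7110

β ≈ 0.7110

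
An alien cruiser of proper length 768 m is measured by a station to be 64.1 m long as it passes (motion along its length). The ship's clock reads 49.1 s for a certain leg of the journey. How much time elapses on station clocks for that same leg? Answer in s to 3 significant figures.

Length contraction ⇒ γ = L₀/L = 768/64.1 = 11.981
Time dilation: Δt = γτ₀ = 11.981 × 49.1 s = 588 s

Δt ≈ 588 s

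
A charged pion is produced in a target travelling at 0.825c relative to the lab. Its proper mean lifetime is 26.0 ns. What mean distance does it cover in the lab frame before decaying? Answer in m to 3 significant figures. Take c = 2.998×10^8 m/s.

d ≈ 11.4 m

γ = 1/√(1 − 0.825²) = 1.7695
Dilated lifetime: Δt = γτ₀ = 1.7695 × 26.0 ns = 46.007 ns
d = vΔt = 0.825c × 46.007 ns = 2.4734×10^8 m/s × 4.6007×10^-8 s = 11.4 m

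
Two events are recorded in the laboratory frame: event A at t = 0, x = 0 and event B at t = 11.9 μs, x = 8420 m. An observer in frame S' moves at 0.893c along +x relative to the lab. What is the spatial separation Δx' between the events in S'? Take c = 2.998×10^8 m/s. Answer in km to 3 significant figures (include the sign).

γ = 1/√(1 − 0.893²) = 2.2219
Δx' = γ(Δx − vΔt) = 2.2219 × (8420 m − 0.893×(2.998×10^8 m/s)×11.9×10^-6 s)
= 2.2219 × (5234.1 m) = 11.6 km

Δx' ≈ 11.6 km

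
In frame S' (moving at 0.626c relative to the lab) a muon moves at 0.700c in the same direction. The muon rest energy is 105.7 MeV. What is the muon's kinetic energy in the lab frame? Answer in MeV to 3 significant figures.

K ≈ 167 MeV

u_lab = (0.700 + 0.626)/(1 + 0.700×0.626) = 0.921986
γ = 1/√(1 − 0.921986²) = 2.5825
K = (γ − 1)m₀c² = (2.5825 − 1) × 105.7 = 1.5825 × 105.7 = 167 MeV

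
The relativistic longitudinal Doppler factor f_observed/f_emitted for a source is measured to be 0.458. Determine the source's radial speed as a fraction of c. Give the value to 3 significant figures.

β ≈ 0.653

f_obs/f_src = √((1−β)/(1+β)) = 0.458  ⇒  (1−β)/(1+β) = 0.20976
β = |1 − D²|/(1 + D²) = |1 − 0.20976|/(1 + 0.20976) = 0.653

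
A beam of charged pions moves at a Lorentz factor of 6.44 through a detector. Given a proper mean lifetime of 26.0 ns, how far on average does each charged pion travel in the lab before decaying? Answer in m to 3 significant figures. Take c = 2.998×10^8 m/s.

β = √(1 − 1/γ²) = √(1 − 1/6.44²) = 0.98787
Dilated lifetime: Δt = γτ₀ = 6.44 × 26.0 ns = 167.44 ns
d = vΔt = 0.98787c × 167.44 ns = 2.9616×10^8 m/s × 1.6744×10^-7 s = 49.6 m

d ≈ 49.6 m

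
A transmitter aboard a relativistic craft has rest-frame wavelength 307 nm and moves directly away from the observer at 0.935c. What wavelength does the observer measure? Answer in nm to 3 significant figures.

λ_obs ≈ 1680 nm

Relativistic Doppler: λ_obs = λ_src √((1+β)/(1−β))
= 307 × √(1.9350/0.065000) = 307 × 5.4561 = 1680 nm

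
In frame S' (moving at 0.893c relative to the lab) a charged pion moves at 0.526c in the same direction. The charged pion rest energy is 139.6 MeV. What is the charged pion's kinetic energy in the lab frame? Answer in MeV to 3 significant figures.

u_lab = (0.526 + 0.893)/(1 + 0.526×0.893) = 0.965491
γ = 1/√(1 − 0.965491²) = 3.8397
K = (γ − 1)m₀c² = (3.8397 − 1) × 139.6 = 2.8397 × 139.6 = 396 MeV

K ≈ 396 MeV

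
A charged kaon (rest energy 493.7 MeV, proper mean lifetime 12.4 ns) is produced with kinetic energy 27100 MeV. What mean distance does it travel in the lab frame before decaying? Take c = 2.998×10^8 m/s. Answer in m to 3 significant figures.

d ≈ 208 m

γ = 1 + K/(m₀c²) = 1 + 27100/493.7 = 55.892
β = √(1 − 1/γ²) = 0.99984
Dilated lifetime: γτ₀ = 55.892 × 12.4 ns = 693.06 ns
d = βc·γτ₀ = 0.99984 × (2.998×10^8 m/s) × 6.9306×10^-7 s = 208 m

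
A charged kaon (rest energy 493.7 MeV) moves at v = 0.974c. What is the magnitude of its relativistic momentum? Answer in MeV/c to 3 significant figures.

p ≈ 2120 MeV/c

γ = 1/√(1 − 0.974²) = 4.4141
p = γβm₀c = 4.4141 × 0.974 × 493.7 MeV/c = 2120 MeV/c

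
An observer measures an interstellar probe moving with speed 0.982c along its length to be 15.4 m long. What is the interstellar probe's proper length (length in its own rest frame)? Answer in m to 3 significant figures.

γ = 1/√(1 − 0.982²) = 5.2943
L₀ = γL = 5.2943 × 15.4 = 81.5 m

L₀ ≈ 81.5 m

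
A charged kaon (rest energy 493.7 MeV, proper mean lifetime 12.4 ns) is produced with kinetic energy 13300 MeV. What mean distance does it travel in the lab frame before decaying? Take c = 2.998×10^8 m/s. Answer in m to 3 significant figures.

d ≈ 104 m

γ = 1 + K/(m₀c²) = 1 + 13300/493.7 = 27.939
β = √(1 − 1/γ²) = 0.99936
Dilated lifetime: γτ₀ = 27.939 × 12.4 ns = 346.45 ns
d = βc·γτ₀ = 0.99936 × (2.998×10^8 m/s) × 3.4645×10^-7 s = 104 m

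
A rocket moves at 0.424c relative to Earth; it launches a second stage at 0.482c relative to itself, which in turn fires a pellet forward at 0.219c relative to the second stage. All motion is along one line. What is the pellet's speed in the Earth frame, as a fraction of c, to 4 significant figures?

Compose boost 2: (0.482 + 0.424)/(1 + 0.482×0.424) = 0.9060/1.20437 = 0.752262
Compose boost 3: (0.219 + 0.752262)/(1 + 0.219×0.752262) = 0.971262/1.16475 = 0.8339

u ≈ 0.8339c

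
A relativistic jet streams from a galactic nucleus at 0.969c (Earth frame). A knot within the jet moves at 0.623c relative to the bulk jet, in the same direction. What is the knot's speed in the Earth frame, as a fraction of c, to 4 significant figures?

Relativistic velocity addition: u = (u' + v)/(1 + u'v/c²)
= (0.623 + 0.969)/(1 + 0.623×0.969) = 1.592/1.60369 = 0.9927

u ≈ 0.9927c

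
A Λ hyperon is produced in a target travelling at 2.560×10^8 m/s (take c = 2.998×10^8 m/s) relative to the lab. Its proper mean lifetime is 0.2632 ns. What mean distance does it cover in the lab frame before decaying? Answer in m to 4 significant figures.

β = v/c = 2.560×10^8 / 2.998×10^8 = 0.853903
γ = 1/√(1 − 0.853903²) = 1.92148
Dilated lifetime: Δt = γτ₀ = 1.92148 × 0.2632 ns = 0.505733 ns
d = vΔt = 0.853903c × 0.505733 ns = 2.56000×10^8 m/s × 5.05733×10^-10 s = 0.1295 m

d ≈ 0.1295 m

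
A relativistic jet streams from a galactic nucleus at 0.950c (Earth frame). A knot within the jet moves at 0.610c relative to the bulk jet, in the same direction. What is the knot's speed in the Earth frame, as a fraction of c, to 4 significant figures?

u ≈ 0.9877c

Relativistic velocity addition: u = (u' + v)/(1 + u'v/c²)
= (0.610 + 0.950)/(1 + 0.610×0.950) = 1.560/1.57950 = 0.9877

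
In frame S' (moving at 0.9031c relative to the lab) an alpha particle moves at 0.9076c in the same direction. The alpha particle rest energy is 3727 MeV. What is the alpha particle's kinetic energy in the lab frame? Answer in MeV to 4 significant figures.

K ≈ 33890 MeV

u_lab = (0.9076 + 0.9031)/(1 + 0.9076×0.9031) = 0.9950795
γ = 1/√(1 − 0.9950795²) = 10.0929
K = (γ − 1)m₀c² = (10.0929 − 1) × 3727 = 9.09291 × 3727 = 33890 MeV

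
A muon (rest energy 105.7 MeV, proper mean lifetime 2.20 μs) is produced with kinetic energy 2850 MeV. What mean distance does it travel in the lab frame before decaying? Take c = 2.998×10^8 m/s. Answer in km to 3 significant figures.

γ = 1 + K/(m₀c²) = 1 + 2850/105.7 = 27.963
β = √(1 − 1/γ²) = 0.99936
Dilated lifetime: γτ₀ = 27.963 × 2.20 μs = 61.519 μs
d = βc·γτ₀ = 0.99936 × (2.998×10^8 m/s) × 6.1519×10^-5 s = 18.4 km

d ≈ 18.4 km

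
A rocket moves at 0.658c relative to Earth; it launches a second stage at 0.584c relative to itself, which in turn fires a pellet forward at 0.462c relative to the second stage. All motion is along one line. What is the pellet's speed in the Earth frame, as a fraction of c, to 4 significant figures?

u ≈ 0.9609c

Compose boost 2: (0.584 + 0.658)/(1 + 0.584×0.658) = 1.242/1.38427 = 0.897223
Compose boost 3: (0.462 + 0.897223)/(1 + 0.462×0.897223) = 1.35922/1.41452 = 0.9609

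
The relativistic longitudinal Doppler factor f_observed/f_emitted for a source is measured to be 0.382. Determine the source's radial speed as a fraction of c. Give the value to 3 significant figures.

β ≈ 0.745

f_obs/f_src = √((1−β)/(1+β)) = 0.382  ⇒  (1−β)/(1+β) = 0.14592
β = |1 − D²|/(1 + D²) = |1 − 0.14592|/(1 + 0.14592) = 0.745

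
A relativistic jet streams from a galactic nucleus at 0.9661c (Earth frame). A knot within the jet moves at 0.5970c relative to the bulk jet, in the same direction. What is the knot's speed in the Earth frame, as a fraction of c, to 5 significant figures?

u ≈ 0.99134c

Relativistic velocity addition: u = (u' + v)/(1 + u'v/c²)
= (0.5970 + 0.9661)/(1 + 0.5970×0.9661) = 1.5631/1.576762 = 0.99134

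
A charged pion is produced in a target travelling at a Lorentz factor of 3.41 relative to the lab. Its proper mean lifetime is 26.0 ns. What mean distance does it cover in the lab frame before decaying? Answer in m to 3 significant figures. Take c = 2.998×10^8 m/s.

β = √(1 − 1/γ²) = √(1 − 1/3.41²) = 0.95603
Dilated lifetime: Δt = γτ₀ = 3.41 × 26.0 ns = 88.660 ns
d = vΔt = 0.95603c × 88.660 ns = 2.8662×10^8 m/s × 8.8660×10^-8 s = 25.4 m

d ≈ 25.4 m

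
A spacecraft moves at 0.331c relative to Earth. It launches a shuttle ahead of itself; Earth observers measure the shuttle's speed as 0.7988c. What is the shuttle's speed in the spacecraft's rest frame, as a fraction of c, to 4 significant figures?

u' ≈ 0.6359c

Inverse velocity addition: u' = (u − v)/(1 − uv/c²)
= (0.7988 − 0.331)/(1 − 0.7988×0.331) = 0.4678/0.735597 = 0.6359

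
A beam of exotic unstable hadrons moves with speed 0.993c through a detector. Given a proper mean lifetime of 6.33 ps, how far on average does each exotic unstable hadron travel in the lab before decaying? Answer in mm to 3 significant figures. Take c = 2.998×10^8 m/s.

d ≈ 16.0 mm

γ = 1/√(1 − 0.993²) = 8.4664
Dilated lifetime: Δt = γτ₀ = 8.4664 × 6.33 ps = 53.592 ps
d = vΔt = 0.993c × 53.592 ps = 2.9770×10^8 m/s × 5.3592×10^-11 s = 16.0 mm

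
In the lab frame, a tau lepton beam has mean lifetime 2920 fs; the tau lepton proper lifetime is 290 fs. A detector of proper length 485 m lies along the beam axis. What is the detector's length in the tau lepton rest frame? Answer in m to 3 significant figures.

Time dilation ⇒ γ = Δt/τ₀ = 2920/290 = 10.069
Length contraction: L = L₀/γ = 485/10.069 = 48.2 m

L ≈ 48.2 m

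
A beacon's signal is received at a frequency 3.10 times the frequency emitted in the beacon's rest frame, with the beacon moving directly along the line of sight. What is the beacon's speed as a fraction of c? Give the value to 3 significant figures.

f_obs/f_src = √((1+β)/(1−β)) = 3.10  ⇒  (1+β)/(1−β) = 9.6100
β = |1 − D²|/(1 + D²) = |1 − 9.6100|/(1 + 9.6100) = 0.811

β ≈ 0.811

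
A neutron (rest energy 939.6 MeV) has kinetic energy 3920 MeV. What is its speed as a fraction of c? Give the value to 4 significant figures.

γ = 1 + K/(m₀c²) = 1 + 3920/939.6 = 5.17199
β = √(1 − 1/γ²) = 0.9811

β ≈ 0.9811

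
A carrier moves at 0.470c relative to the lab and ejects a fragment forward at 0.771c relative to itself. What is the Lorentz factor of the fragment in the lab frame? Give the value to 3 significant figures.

γ ≈ 2.42

u_lab = (0.771 + 0.470)/(1 + 0.771×0.470) = 1.241/1.36237 = 0.910913
γ = 1/√(1 − 0.910913²) = 2.42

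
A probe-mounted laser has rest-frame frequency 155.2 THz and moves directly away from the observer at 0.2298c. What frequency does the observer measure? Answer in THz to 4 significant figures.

Relativistic Doppler: f_obs = f_src √((1−β)/(1+β))
= 155.2 × √(0.770200/1.22980) = 155.2 × 0.791379 = 122.8 THz

f_obs ≈ 122.8 THz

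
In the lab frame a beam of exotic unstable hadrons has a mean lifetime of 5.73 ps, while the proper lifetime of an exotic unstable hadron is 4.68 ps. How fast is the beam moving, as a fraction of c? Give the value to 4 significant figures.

β ≈ 0.5770

γ = Δt/τ₀ = 5.73/4.68 = 1.22436
β = √(1 − 1/γ²) = √(1 − 1/1.22436²) = 0.5770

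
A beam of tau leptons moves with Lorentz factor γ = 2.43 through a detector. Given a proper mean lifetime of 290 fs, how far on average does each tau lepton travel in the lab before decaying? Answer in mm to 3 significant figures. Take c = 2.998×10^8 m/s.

β = √(1 − 1/γ²) = √(1 − 1/2.43²) = 0.91140
Dilated lifetime: Δt = γτ₀ = 2.43 × 290 fs = 704.70 fs
d = vΔt = 0.91140c × 704.70 fs = 2.7324×10^8 m/s × 7.0470×10^-13 s = 0.193 mm

d ≈ 0.193 mm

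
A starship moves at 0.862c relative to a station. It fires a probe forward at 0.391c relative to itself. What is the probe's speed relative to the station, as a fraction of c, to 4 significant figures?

Relativistic velocity addition: u = (u' + v)/(1 + u'v/c²)
= (0.391 + 0.862)/(1 + 0.391×0.862) = 1.253/1.33704 = 0.9371

u ≈ 0.9371c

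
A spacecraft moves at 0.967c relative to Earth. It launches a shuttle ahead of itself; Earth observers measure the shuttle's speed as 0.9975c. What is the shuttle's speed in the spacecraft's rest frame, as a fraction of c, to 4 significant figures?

u' ≈ 0.8612c

Inverse velocity addition: u' = (u − v)/(1 − uv/c²)
= (0.9975 − 0.967)/(1 − 0.9975×0.967) = 0.03050/0.0354175 = 0.8612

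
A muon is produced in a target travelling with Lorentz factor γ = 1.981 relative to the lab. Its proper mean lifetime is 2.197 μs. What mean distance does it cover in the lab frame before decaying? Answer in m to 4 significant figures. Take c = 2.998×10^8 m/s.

d ≈ 1126 m

β = √(1 − 1/γ²) = √(1 − 1/1.981²) = 0.863239
Dilated lifetime: Δt = γτ₀ = 1.981 × 2.197 μs = 4.35226 μs
d = vΔt = 0.863239c × 4.35226 μs = 2.58799×10^8 m/s × 4.35226×10^-6 s = 1126 m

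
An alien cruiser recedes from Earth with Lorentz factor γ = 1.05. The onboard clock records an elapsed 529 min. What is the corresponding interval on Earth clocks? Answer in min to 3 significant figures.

Δt ≈ 555 min

γ = 1.05 (given)
Time dilation: Δt = γτ₀ = 1.05 × 529 min = 555 min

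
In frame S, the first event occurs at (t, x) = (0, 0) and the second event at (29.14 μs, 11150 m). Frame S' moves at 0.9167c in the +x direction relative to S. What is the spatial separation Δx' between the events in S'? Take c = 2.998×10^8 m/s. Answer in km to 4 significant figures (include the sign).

γ = 1/√(1 − 0.9167²) = 2.50265
Δx' = γ(Δx − vΔt) = 2.50265 × (11150 m − 0.9167×(2.998×10^8 m/s)×29.14×10^-6 s)
= 2.50265 × (3141.55 m) = 7.862 km

Δx' ≈ 7.862 km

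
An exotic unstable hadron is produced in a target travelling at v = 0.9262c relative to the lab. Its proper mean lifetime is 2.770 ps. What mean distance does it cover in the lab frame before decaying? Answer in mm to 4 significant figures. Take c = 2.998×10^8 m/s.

γ = 1/√(1 − 0.9262²) = 2.65229
Dilated lifetime: Δt = γτ₀ = 2.65229 × 2.770 ps = 7.34685 ps
d = vΔt = 0.9262c × 7.34685 ps = 2.77675×10^8 m/s × 7.34685×10^-12 s = 2.040 mm

d ≈ 2.040 mm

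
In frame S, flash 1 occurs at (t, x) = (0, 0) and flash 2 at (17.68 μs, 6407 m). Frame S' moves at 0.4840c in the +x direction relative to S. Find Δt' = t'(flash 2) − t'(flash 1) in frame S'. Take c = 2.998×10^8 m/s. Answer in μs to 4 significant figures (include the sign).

Δt' ≈ 8.384 μs

γ = 1/√(1 − 0.4840²) = 1.14277
Δt' = γ(Δt − vΔx/c²) = 1.14277 × (17.68 μs − 0.4840×6407 m / (2.998×10^8 m/s))
= 1.14277 × (7.33648 μs) = 8.384 μs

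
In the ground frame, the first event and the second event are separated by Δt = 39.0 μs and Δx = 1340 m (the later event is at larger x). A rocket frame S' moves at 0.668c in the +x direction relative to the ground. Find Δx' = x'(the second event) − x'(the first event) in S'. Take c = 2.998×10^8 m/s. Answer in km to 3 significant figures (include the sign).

γ = 1/√(1 − 0.668²) = 1.3438
Δx' = γ(Δx − vΔt) = 1.3438 × (1340 m − 0.668×(2.998×10^8 m/s)×39.0×10^-6 s)
= 1.3438 × (-6470.4 m) = -8.69 km

Δx' ≈ -8.69 km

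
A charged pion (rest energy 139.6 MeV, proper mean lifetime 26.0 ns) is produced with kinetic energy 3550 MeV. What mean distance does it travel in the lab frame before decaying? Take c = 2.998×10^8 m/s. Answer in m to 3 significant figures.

γ = 1 + K/(m₀c²) = 1 + 3550/139.6 = 26.430
β = √(1 − 1/γ²) = 0.99928
Dilated lifetime: γτ₀ = 26.430 × 26.0 ns = 687.17 ns
d = βc·γτ₀ = 0.99928 × (2.998×10^8 m/s) × 6.8717×10^-7 s = 206 m

d ≈ 206 m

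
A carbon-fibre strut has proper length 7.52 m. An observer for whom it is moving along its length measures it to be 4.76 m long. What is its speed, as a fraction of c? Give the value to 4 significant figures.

β ≈ 0.7742

γ = L₀/L = 7.52/4.76 = 1.57983
β = √(1 − 1/γ²) = 0.7742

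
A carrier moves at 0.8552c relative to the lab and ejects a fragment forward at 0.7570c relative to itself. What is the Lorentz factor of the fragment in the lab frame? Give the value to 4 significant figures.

u_lab = (0.7570 + 0.8552)/(1 + 0.7570×0.8552) = 1.6122/1.647386 = 0.9786411
γ = 1/√(1 − 0.9786411²) = 4.864

γ ≈ 4.864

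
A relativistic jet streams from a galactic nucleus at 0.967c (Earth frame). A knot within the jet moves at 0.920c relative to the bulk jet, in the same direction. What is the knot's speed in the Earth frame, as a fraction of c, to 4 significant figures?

u ≈ 0.9986c

Relativistic velocity addition: u = (u' + v)/(1 + u'v/c²)
= (0.920 + 0.967)/(1 + 0.920×0.967) = 1.887/1.88964 = 0.9986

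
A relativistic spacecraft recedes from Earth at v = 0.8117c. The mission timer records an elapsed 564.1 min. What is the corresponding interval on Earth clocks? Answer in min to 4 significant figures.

γ = 1/√(1 − 0.8117²) = 1.71211
Time dilation: Δt = γτ₀ = 1.71211 × 564.1 min = 965.8 min

Δt ≈ 965.8 min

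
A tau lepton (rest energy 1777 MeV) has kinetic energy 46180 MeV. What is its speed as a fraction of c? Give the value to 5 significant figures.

γ = 1 + K/(m₀c²) = 1 + 46180/1777 = 26.98762
β = √(1 − 1/γ²) = 0.99931

β ≈ 0.99931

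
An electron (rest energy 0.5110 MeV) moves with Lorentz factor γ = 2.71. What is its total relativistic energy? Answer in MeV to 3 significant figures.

γ = 2.71 (given)
E = γm₀c² = 2.71 × 0.5110 MeV = 1.38 MeV

E ≈ 1.38 MeV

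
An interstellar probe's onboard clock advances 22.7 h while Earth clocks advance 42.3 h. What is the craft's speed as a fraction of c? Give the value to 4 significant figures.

β ≈ 0.8438

γ = Δt/τ₀ = 42.3/22.7 = 1.86344
β = √(1 − 1/γ²) = √(1 − 1/1.86344²) = 0.8438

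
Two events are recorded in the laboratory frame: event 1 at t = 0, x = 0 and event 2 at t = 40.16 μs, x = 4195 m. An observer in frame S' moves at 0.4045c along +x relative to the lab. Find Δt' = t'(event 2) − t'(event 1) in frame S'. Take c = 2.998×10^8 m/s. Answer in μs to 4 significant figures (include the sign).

γ = 1/√(1 − 0.4045²) = 1.09345
Δt' = γ(Δt − vΔx/c²) = 1.09345 × (40.16 μs − 0.4045×4195 m / (2.998×10^8 m/s))
= 1.09345 × (34.5000 μs) = 37.72 μs

Δt' ≈ 37.72 μs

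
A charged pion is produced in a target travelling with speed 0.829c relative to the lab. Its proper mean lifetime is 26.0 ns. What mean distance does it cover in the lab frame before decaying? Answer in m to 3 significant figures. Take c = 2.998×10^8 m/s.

d ≈ 11.6 m

γ = 1/√(1 − 0.829²) = 1.7881
Dilated lifetime: Δt = γτ₀ = 1.7881 × 26.0 ns = 46.491 ns
d = vΔt = 0.829c × 46.491 ns = 2.4853×10^8 m/s × 4.6491×10^-8 s = 11.6 m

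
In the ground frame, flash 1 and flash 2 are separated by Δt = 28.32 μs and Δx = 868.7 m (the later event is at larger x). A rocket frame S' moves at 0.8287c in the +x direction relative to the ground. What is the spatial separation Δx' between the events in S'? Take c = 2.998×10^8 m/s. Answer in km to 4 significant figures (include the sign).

Δx' ≈ -11.02 km

γ = 1/√(1 − 0.8287²) = 1.78669
Δx' = γ(Δx − vΔt) = 1.78669 × (868.7 m − 0.8287×(2.998×10^8 m/s)×28.32×10^-6 s)
= 1.78669 × (-6167.24 m) = -11.02 km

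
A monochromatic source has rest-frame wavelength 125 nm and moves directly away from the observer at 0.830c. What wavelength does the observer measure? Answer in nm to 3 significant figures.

λ_obs ≈ 410 nm

Relativistic Doppler: λ_obs = λ_src √((1+β)/(1−β))
= 125 × √(1.8300/0.17000) = 125 × 3.2810 = 410 nm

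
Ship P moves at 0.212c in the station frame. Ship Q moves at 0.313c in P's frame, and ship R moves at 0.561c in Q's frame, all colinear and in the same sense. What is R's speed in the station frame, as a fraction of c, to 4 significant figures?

Compose boost 2: (0.313 + 0.212)/(1 + 0.313×0.212) = 0.5250/1.06636 = 0.492331
Compose boost 3: (0.561 + 0.492331)/(1 + 0.561×0.492331) = 1.05333/1.27620 = 0.8254

u ≈ 0.8254c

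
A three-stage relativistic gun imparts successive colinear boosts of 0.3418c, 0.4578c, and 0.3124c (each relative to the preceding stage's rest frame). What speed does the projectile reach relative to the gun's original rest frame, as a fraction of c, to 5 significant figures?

u ≈ 0.82550c

Compose boost 2: (0.4578 + 0.3418)/(1 + 0.4578×0.3418) = 0.79960/1.156476 = 0.6914108
Compose boost 3: (0.3124 + 0.6914108)/(1 + 0.3124×0.6914108) = 1.003811/1.215997 = 0.82550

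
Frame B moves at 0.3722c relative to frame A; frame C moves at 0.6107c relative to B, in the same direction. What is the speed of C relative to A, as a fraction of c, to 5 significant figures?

Compose boost 2: (0.6107 + 0.3722)/(1 + 0.6107×0.3722) = 0.98290/1.227303 = 0.80086

u ≈ 0.80086c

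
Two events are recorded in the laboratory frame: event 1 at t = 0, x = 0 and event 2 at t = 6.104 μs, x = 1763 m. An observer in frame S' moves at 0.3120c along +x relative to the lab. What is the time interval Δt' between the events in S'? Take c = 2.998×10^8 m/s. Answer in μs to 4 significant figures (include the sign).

γ = 1/√(1 − 0.3120²) = 1.05254
Δt' = γ(Δt − vΔx/c²) = 1.05254 × (6.104 μs − 0.3120×1763 m / (2.998×10^8 m/s))
= 1.05254 × (4.26926 μs) = 4.494 μs

Δt' ≈ 4.494 μs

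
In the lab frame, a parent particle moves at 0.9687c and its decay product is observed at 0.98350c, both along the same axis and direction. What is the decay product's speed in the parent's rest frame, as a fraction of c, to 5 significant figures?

u' ≈ 0.31301c

Inverse velocity addition: u' = (u − v)/(1 − uv/c²)
= (0.98350 − 0.9687)/(1 − 0.98350×0.9687) = 0.014800/0.04728355 = 0.31301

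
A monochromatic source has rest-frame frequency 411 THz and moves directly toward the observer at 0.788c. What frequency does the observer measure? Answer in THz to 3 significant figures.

Relativistic Doppler: f_obs = f_src √((1+β)/(1−β))
= 411 × √(1.7880/0.21200) = 411 × 2.9041 = 1190 THz

f_obs ≈ 1190 THz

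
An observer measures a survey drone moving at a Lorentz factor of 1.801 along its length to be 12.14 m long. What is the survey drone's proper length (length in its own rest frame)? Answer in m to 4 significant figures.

γ = 1.801 (given)
L₀ = γL = 1.801 × 12.14 = 21.86 m

L₀ ≈ 21.86 m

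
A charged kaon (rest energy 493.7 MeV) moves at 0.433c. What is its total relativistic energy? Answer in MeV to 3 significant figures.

γ = 1/√(1 − 0.433²) = 1.1094
E = γm₀c² = 1.1094 × 493.7 MeV = 548 MeV

E ≈ 548 MeV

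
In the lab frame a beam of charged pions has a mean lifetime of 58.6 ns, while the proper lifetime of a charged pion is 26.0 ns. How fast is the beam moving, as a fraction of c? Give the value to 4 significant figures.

γ = Δt/τ₀ = 58.6/26.0 = 2.25385
β = √(1 − 1/γ²) = √(1 − 1/2.25385²) = 0.8962

β ≈ 0.8962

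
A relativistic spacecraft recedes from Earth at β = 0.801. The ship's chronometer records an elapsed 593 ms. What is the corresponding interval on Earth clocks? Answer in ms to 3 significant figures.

γ = 1/√(1 − 0.801²) = 1.6704
Time dilation: Δt = γτ₀ = 1.6704 × 593 ms = 991 ms

Δt ≈ 991 ms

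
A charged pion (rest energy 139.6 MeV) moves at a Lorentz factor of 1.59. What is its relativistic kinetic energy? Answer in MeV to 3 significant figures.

K ≈ 82.4 MeV

γ = 1.59 (given)
K = (γ − 1)m₀c² = (1.59 − 1) × 139.6 MeV = 0.59000 × 139.6 MeV = 82.4 MeV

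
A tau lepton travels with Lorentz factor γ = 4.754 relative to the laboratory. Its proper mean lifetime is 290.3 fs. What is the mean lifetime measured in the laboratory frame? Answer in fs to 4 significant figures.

Δt ≈ 1380 fs

γ = 4.754 (given)
Time dilation: Δt = γτ₀ = 4.754 × 290.3 fs = 1380 fs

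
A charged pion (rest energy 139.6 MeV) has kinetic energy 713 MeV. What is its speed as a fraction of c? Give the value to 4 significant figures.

β ≈ 0.9865

γ = 1 + K/(m₀c²) = 1 + 713/139.6 = 6.10745
β = √(1 − 1/γ²) = 0.9865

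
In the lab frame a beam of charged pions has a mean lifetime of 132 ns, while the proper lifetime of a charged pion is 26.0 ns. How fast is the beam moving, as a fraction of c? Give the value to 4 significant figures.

β ≈ 0.9804

γ = Δt/τ₀ = 132/26.0 = 5.07692
β = √(1 − 1/γ²) = √(1 − 1/5.07692²) = 0.9804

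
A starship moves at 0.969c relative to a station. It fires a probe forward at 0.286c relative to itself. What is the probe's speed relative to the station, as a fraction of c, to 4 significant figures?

Relativistic velocity addition: u = (u' + v)/(1 + u'v/c²)
= (0.286 + 0.969)/(1 + 0.286×0.969) = 1.255/1.27713 = 0.9827

u ≈ 0.9827c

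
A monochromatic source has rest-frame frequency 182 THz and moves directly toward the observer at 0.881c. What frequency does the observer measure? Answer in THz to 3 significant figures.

Relativistic Doppler: f_obs = f_src √((1+β)/(1−β))
= 182 × √(1.8810/0.11900) = 182 × 3.9758 = 724 THz

f_obs ≈ 724 THz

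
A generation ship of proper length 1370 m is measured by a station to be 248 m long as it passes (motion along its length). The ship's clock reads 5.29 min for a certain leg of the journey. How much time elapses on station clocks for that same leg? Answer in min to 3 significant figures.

Δt ≈ 29.2 min

Length contraction ⇒ γ = L₀/L = 1370/248 = 5.5242
Time dilation: Δt = γτ₀ = 5.5242 × 5.29 min = 29.2 min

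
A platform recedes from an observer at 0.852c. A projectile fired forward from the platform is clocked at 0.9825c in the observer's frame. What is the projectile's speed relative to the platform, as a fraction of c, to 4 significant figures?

Inverse velocity addition: u' = (u − v)/(1 − uv/c²)
= (0.9825 − 0.852)/(1 − 0.9825×0.852) = 0.1305/0.162910 = 0.8011

u' ≈ 0.8011c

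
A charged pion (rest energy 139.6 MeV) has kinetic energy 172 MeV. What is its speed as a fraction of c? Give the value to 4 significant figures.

β ≈ 0.8940

γ = 1 + K/(m₀c²) = 1 + 172/139.6 = 2.23209
β = √(1 − 1/γ²) = 0.8940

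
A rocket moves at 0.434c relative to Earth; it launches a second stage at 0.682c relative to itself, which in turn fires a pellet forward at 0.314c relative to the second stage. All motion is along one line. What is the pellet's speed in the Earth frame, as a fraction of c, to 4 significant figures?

Compose boost 2: (0.682 + 0.434)/(1 + 0.682×0.434) = 1.116/1.29599 = 0.861119
Compose boost 3: (0.314 + 0.861119)/(1 + 0.314×0.861119) = 1.17512/1.27039 = 0.9250

u ≈ 0.9250c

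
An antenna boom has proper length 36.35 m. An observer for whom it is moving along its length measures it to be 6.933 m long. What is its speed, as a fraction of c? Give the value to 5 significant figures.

β ≈ 0.98164

γ = L₀/L = 36.35/6.933 = 5.243041
β = √(1 − 1/γ²) = 0.98164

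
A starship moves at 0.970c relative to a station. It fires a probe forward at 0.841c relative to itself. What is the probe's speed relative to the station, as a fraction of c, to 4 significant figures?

Relativistic velocity addition: u = (u' + v)/(1 + u'v/c²)
= (0.841 + 0.970)/(1 + 0.841×0.970) = 1.811/1.81577 = 0.9974

u ≈ 0.9974c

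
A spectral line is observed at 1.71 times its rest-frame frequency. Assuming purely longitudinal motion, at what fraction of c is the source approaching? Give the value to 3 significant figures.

f_obs/f_src = √((1+β)/(1−β)) = 1.71  ⇒  (1+β)/(1−β) = 2.9241
β = |1 − D²|/(1 + D²) = |1 − 2.9241|/(1 + 2.9241) = 0.490

β ≈ 0.490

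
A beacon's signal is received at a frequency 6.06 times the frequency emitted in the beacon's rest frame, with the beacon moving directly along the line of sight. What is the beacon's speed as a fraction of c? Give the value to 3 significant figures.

β ≈ 0.947

f_obs/f_src = √((1+β)/(1−β)) = 6.06  ⇒  (1+β)/(1−β) = 36.724
β = |1 − D²|/(1 + D²) = |1 − 36.724|/(1 + 36.724) = 0.947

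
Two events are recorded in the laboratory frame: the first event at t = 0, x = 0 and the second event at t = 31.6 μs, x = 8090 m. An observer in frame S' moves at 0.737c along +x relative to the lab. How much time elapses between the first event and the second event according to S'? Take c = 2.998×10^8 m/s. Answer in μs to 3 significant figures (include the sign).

γ = 1/√(1 − 0.737²) = 1.4795
Δt' = γ(Δt − vΔx/c²) = 1.4795 × (31.6 μs − 0.737×8090 m / (2.998×10^8 m/s))
= 1.4795 × (11.712 μs) = 17.3 μs

Δt' ≈ 17.3 μs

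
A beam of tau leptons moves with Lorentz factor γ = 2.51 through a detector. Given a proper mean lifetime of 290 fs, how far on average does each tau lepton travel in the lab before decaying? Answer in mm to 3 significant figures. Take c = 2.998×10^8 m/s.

β = √(1 − 1/γ²) = √(1 − 1/2.51²) = 0.91721
Dilated lifetime: Δt = γτ₀ = 2.51 × 290 fs = 727.90 fs
d = vΔt = 0.91721c × 727.90 fs = 2.7498×10^8 m/s × 7.2790×10^-13 s = 0.200 mm

d ≈ 0.200 mm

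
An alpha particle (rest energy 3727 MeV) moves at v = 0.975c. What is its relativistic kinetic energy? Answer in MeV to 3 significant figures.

γ = 1/√(1 − 0.975²) = 4.5004
K = (γ − 1)m₀c² = (4.5004 − 1) × 3727 MeV = 3.5004 × 3727 MeV = 13000 MeV

K ≈ 13000 MeV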